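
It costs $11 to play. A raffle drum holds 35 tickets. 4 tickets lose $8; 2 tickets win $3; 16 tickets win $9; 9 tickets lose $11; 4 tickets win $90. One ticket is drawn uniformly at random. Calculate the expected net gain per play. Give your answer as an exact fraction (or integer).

-6/35 dollars

E[payout] = (4/35)·(-8) + (2/35)·3 + (16/35)·9 + (9/35)·(-11) + (4/35)·90 = 379/35
Expected profit = 379/35 − 11 = -6/35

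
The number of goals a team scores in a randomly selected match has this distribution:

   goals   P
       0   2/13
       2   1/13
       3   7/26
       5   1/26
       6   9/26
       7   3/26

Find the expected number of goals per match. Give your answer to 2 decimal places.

E[X] = (2/13)·0 + (1/13)·2 + (7/26)·3 + (1/26)·5 + (9/26)·6 + (3/26)·7
     = 105/26 ≈ 4.04

4.04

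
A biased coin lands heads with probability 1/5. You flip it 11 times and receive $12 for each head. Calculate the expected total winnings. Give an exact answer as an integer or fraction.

132/5 dollars

E[#heads] = 11·1/5 = 11/5 (linearity over flips).
E[winnings] = 12·11/5 = 132/5.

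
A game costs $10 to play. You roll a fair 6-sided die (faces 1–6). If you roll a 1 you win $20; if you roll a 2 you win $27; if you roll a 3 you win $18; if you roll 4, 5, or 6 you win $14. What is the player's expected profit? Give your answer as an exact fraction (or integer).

47/6 dollars

E[payout] = (1/2)·14 + (1/6)·18 + (1/6)·20 + (1/6)·27 = 107/6
Expected profit = 107/6 − 10 = 47/6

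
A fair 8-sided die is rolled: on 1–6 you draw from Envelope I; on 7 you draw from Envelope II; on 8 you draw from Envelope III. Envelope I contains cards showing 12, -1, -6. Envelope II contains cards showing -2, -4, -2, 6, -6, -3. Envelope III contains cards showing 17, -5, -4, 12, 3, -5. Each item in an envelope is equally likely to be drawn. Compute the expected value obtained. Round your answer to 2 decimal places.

1.40

E[X | Envelope I] = (12 − 1 − 6)/3 = 5/3
E[X | Envelope II] = (-2 − 4 − 2 + 6 − 6 − 3)/6 = -11/6
E[X | Envelope III] = (17 − 5 − 4 + 12 + 3 − 5)/6 = 3
E[X] = (3/4)·5/3 + (1/8)·(-11/6) + (1/8)·3 = 67/48 ≈ 1.40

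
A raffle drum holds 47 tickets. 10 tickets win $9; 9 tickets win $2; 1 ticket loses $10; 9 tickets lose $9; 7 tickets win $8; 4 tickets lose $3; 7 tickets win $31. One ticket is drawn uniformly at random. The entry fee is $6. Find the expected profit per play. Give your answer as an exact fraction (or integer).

-4/47 dollars

E[payout] = (10/47)·9 + (9/47)·2 + (1/47)·(-10) + (9/47)·(-9) + (7/47)·8 + (4/47)·(-3) + (7/47)·31 = 278/47
Expected profit = 278/47 − 6 = -4/47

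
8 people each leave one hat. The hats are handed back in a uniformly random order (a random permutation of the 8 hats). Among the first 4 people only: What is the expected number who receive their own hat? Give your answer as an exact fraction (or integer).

Let Xᵢ = 1 if person i gets their own hat. For each i, P(Xᵢ=1) = 1/8.
By linearity of expectation, E[X₁+…+X_4] = 4·(1/8) = 1/2.

1/2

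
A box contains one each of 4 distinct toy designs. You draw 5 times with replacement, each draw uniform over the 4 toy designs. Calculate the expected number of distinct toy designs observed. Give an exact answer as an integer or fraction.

781/256

Let Xⱼ=1 if type j appears at least once. P(Xⱼ=1) = 1 − ((4−1)/4)^5 = 781/1024.
E[#distinct] = 4·781/1024 = 781/256.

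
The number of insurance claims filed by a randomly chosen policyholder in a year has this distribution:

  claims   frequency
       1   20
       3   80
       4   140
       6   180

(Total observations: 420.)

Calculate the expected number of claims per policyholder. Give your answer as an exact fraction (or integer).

95/21

Total = 420, so P(claims=1) = 20/420, etc.
E[X] = (1/21)·1 + (4/21)·3 + (1/3)·4 + (3/7)·6
     = 95/21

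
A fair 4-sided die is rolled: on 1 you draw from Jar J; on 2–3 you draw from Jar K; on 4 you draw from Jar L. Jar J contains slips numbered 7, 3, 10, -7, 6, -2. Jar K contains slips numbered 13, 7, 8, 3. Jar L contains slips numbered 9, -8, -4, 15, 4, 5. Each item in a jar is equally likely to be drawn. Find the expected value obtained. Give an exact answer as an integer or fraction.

E[X | Jar J] = (7 + 3 + 10 − 7 + 6 − 2)/6 = 17/6
E[X | Jar K] = (13 + 7 + 8 + 3)/4 = 31/4
E[X | Jar L] = (9 − 8 − 4 + 15 + 4 + 5)/6 = 7/2
E[X] = (1/4)·17/6 + (1/2)·31/4 + (1/4)·7/2 = 131/24

131/24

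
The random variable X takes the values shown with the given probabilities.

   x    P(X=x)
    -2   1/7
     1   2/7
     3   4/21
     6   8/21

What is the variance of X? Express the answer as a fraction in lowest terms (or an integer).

E[X] = (1/7)·(-2) + (2/7)·1 + (4/21)·3 + (8/21)·6 = 20/7
E[X²] = (1/7)·4 + (2/7)·1 + (4/21)·9 + (8/21)·36 = 114/7
Var(X) = 114/7 − (20/7)² = 398/49

398/49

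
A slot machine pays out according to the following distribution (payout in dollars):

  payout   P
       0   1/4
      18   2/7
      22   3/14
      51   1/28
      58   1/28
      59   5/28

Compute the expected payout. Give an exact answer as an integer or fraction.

170/7 dollars

E[X] = (1/4)·0 + (2/7)·18 + (3/14)·22 + (1/28)·51 + (1/28)·58 + (5/28)·59
     = 170/7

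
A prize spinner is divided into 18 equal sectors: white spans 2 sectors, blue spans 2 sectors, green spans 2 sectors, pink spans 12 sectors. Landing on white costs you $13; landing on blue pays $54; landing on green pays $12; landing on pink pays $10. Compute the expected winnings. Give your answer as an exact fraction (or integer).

E[payout] = (2/18)·(-13) + (2/18)·54 + (2/18)·12 + (12/18)·10 = 113/9

113/9 dollars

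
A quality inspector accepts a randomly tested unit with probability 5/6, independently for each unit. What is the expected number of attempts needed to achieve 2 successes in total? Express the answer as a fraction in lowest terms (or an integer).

12/5

By linearity (sum of 2 independent geometric waits), E[trials] = 2/p = 2/(5/6) = 12/5.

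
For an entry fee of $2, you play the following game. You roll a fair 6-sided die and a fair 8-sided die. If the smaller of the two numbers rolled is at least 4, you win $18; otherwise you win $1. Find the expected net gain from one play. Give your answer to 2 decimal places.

$4.31

E[payout] = (11/16)·1 + (5/16)·18 = 101/16
Expected profit = 101/16 − 2 = 69/16 ≈ $4.31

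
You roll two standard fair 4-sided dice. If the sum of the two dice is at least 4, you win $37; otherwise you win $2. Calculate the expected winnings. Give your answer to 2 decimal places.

$30.44

E[payout] = (3/16)·2 + (13/16)·37 = 487/16
≈ $30.44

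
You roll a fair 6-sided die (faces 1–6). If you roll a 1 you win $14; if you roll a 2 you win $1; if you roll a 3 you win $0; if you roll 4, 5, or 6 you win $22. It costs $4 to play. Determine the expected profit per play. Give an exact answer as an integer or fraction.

E[payout] = (1/6)·0 + (1/6)·1 + (1/6)·14 + (1/2)·22 = 27/2
Expected profit = 27/2 − 4 = 19/2

19/2 dollars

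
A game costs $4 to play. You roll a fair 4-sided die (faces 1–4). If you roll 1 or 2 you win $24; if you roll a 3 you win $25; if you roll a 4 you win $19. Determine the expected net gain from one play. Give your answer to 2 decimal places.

E[payout] = (1/4)·19 + (1/2)·24 + (1/4)·25 = 23
Expected profit = 23 − 4 = 19 ≈ $19.00

$19.00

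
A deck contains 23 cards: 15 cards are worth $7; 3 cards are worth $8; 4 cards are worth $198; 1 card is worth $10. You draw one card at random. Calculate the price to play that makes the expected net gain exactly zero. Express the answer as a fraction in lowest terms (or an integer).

E[payout] = (15/23)·7 + (3/23)·8 + (4/23)·198 + (1/23)·10 = 931/23
Fair fee = E[payout] = 931/23

931/23 dollars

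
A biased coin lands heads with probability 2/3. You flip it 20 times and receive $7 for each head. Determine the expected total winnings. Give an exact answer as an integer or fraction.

E[#heads] = 20·2/3 = 40/3 (linearity over flips).
E[winnings] = 7·40/3 = 280/3.

280/3 dollars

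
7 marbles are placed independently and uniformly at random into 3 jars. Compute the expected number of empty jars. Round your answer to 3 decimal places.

Let Xⱼ=1 if jar j is empty. P(Xⱼ=1) = ((3-1)/3)^7 = 128/2187.
By linearity, E[#empty] = 3·128/2187 = 128/729.
≈ 0.176

0.176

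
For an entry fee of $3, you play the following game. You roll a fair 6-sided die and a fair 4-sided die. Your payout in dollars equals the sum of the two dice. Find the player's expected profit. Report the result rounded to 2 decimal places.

$3.00

Distribution of the sum of the two dice: 2 w.p. 1/24, 3 w.p. 1/12, 4 w.p. 1/8, 5 w.p. 1/6, 6 w.p. 1/6, 7 w.p. 1/6, …
E[payout] = (1/24)·2 + (1/12)·3 + (1/8)·4 + (1/6)·5 + (1/6)·6 + (1/6)·7 + (1/8)·8 + (1/12)·9 + (1/24)·10 = 6
Expected profit = 6 − 3 = 3 ≈ $3.00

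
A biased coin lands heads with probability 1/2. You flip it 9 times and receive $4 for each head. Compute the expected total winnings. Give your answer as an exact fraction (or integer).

$18

E[#heads] = 9·1/2 = 9/2 (linearity over flips).
E[winnings] = 4·9/2 = 18.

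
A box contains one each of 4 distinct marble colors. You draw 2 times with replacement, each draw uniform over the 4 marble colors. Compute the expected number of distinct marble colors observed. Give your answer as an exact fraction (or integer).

Let Xⱼ=1 if type j appears at least once. P(Xⱼ=1) = 1 − ((4−1)/4)^2 = 7/16.
E[#distinct] = 4·7/16 = 7/4.

7/4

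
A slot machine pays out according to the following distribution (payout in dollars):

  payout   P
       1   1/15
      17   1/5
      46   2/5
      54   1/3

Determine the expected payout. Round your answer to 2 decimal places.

E[X] = (1/15)·1 + (1/5)·17 + (2/5)·46 + (1/3)·54
     = 598/15 ≈ 39.87

$39.87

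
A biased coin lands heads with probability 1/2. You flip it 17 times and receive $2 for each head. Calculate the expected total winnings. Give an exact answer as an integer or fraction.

E[#heads] = 17·1/2 = 17/2 (linearity over flips).
E[winnings] = 2·17/2 = 17.

$17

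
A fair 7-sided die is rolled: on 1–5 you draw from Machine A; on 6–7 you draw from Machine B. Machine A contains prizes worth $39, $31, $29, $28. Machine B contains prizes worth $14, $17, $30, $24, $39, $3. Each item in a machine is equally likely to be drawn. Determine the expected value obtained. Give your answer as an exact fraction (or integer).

2413/84 dollars

E[X | Machine A] = (39 + 31 + 29 + 28)/4 = 127/4
E[X | Machine B] = (14 + 17 + 30 + 24 + 39 + 3)/6 = 127/6
E[X] = (5/7)·127/4 + (2/7)·127/6 = 2413/84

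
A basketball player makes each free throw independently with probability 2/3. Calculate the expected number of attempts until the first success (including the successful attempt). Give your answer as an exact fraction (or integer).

3/2

For a geometric distribution, E[trials] = 1/p = 1/(2/3) = 3/2.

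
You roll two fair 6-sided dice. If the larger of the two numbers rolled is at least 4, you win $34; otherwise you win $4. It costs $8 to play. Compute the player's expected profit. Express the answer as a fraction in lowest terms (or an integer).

37/2 dollars

E[payout] = (1/4)·4 + (3/4)·34 = 53/2
Expected profit = 53/2 − 8 = 37/2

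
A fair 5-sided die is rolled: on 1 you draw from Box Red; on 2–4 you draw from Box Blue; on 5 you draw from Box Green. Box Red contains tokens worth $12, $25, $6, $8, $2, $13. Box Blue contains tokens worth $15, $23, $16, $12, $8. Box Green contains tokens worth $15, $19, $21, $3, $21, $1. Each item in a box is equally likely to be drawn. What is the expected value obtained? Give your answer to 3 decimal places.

$13.747

E[X | Box Red] = (12 + 25 + 6 + 8 + 2 + 13)/6 = 11
E[X | Box Blue] = (15 + 23 + 16 + 12 + 8)/5 = 74/5
E[X | Box Green] = (15 + 19 + 21 + 3 + 21 + 1)/6 = 40/3
E[X] = (1/5)·11 + (3/5)·74/5 + (1/5)·40/3 = 1031/75 ≈ 13.747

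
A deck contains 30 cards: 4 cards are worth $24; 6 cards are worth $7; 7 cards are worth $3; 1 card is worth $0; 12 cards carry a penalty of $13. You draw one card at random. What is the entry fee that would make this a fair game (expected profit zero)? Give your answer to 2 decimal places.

$0.10

E[payout] = (4/30)·24 + (6/30)·7 + (7/30)·3 + (1/30)·0 + (12/30)·(-13) = 1/10
Fair fee = E[payout] = 1/10 ≈ $0.10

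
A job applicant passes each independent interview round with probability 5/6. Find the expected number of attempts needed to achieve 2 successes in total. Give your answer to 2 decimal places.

By linearity (sum of 2 independent geometric waits), E[trials] = 2/p = 2/(5/6) = 12/5.
≈ 2.40

2.40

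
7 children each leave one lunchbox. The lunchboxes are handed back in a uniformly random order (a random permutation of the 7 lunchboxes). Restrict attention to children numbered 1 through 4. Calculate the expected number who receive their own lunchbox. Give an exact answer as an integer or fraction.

4/7

Let Xᵢ = 1 if person i gets their own lunchbox. For each i, P(Xᵢ=1) = 1/7.
By linearity of expectation, E[X₁+…+X_4] = 4·(1/7) = 4/7.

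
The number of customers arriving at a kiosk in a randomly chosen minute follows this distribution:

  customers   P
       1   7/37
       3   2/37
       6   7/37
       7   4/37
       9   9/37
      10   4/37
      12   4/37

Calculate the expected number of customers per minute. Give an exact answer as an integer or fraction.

E[X] = (7/37)·1 + (2/37)·3 + (7/37)·6 + (4/37)·7 + (9/37)·9 + (4/37)·10 + (4/37)·12
     = 252/37

252/37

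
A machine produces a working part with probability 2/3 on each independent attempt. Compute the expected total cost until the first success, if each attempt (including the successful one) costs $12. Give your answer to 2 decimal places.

E[#attempts] = 1/p = 3/2; E[cost] = 12·3/2 = 18.
≈ 18.00

$18.00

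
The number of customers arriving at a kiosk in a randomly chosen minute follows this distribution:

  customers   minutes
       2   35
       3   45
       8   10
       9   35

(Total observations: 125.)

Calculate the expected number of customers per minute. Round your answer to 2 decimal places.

4.80

Total = 125, so P(customers=2) = 35/125, etc.
E[X] = (7/25)·2 + (9/25)·3 + (2/25)·8 + (7/25)·9
     = 24/5 ≈ 4.80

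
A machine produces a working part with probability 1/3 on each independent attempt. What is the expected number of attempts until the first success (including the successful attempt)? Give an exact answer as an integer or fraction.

3

For a geometric distribution, E[trials] = 1/p = 1/(1/3) = 3.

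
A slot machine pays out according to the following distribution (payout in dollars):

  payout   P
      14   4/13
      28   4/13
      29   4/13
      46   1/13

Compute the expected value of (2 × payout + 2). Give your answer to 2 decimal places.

52.77

E[2x+2] = (4/13)·30 + (4/13)·58 + (4/13)·60 + (1/13)·94
     = 686/13 ≈ 52.77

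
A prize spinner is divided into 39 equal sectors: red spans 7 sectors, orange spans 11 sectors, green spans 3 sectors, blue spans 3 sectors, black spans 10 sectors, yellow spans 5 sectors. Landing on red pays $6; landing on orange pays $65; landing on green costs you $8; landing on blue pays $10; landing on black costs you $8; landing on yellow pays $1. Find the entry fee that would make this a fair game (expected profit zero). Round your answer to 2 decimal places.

E[payout] = (7/39)·6 + (11/39)·65 + (3/39)·(-8) + (3/39)·10 + (10/39)·(-8) + (5/39)·1 = 688/39
Fair fee = E[payout] = 688/39 ≈ $17.64

$17.64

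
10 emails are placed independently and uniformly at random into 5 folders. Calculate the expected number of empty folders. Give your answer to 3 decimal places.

Let Xⱼ=1 if folder j is empty. P(Xⱼ=1) = ((5-1)/5)^10 = 1048576/9765625.
By linearity, E[#empty] = 5·1048576/9765625 = 1048576/1953125.
≈ 0.537

0.537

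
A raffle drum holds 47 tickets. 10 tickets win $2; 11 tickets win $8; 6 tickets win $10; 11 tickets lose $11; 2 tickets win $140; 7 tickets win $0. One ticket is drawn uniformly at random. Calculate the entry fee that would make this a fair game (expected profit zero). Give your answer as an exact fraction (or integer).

E[payout] = (10/47)·2 + (11/47)·8 + (6/47)·10 + (11/47)·(-11) + (2/47)·140 + (7/47)·0 = 327/47
Fair fee = E[payout] = 327/47

327/47 dollars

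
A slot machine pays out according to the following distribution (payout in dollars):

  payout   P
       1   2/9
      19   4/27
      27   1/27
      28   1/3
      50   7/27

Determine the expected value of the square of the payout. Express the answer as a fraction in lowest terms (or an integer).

E[X²] = (2/9)·1 + (4/27)·361 + (1/27)·729 + (1/3)·784 + (7/27)·2500
     = 26735/27

26735/27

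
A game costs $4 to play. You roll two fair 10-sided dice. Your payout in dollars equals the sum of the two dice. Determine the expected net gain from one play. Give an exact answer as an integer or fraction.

Distribution of the sum of the two dice: 2 w.p. 1/100, 3 w.p. 1/50, 4 w.p. 3/100, 5 w.p. 1/25, 6 w.p. 1/20, 7 w.p. 3/50, …
E[payout] = (1/100)·2 + (1/50)·3 + (3/100)·4 + (1/25)·5 + (1/20)·6 + (3/50)·7 + (7/100)·8 + (2/25)·9 + (9/100)·10 + (1/10)·11 + (9/100)·12 + (2/25)·13 + (7/100)·14 + (3/50)·15 + (1/20)·16 + (1/25)·17 + (3/100)·18 + (1/50)·19 + (1/100)·20 = 11
Expected profit = 11 − 4 = 7

$7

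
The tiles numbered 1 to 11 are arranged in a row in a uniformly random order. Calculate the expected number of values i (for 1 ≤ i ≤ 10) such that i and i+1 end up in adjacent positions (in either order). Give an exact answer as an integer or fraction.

For each i ∈ {1,…,10}, let Xᵢ = 1 if i and i+1 are adjacent. P(Xᵢ=1) = 2·(11−1)!/11! = 2/11.
By linearity, E[ΣXᵢ] = (10)·(2/11) = 20/11.

20/11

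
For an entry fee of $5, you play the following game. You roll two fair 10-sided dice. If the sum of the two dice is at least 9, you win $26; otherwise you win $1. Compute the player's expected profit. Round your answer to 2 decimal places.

E[payout] = (7/25)·1 + (18/25)·26 = 19
Expected profit = 19 − 5 = 14 ≈ $14.00

$14.00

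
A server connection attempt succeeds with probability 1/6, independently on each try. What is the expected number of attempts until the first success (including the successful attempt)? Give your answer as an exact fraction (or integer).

6

For a geometric distribution, E[trials] = 1/p = 1/(1/6) = 6.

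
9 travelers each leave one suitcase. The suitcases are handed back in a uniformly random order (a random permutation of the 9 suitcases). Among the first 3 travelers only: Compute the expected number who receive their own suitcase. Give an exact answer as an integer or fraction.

Let Xᵢ = 1 if person i gets their own suitcase. For each i, P(Xᵢ=1) = 1/9.
By linearity of expectation, E[X₁+…+X_3] = 3·(1/9) = 1/3.

1/3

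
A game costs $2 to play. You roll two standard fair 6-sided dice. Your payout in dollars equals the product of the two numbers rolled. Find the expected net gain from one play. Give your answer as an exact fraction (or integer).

Distribution of the product of the two numbers rolled: 1 w.p. 1/36, 2 w.p. 1/18, 3 w.p. 1/18, 4 w.p. 1/12, 5 w.p. 1/18, 6 w.p. 1/9, …
E[payout] = (1/36)·1 + (1/18)·2 + (1/18)·3 + (1/12)·4 + (1/18)·5 + (1/9)·6 + (1/18)·8 + (1/36)·9 + (1/18)·10 + (1/9)·12 + (1/18)·15 + (1/36)·16 + (1/18)·18 + (1/18)·20 + (1/18)·24 + (1/36)·25 + (1/18)·30 + (1/36)·36 = 49/4
Expected profit = 49/4 − 2 = 41/4

41/4 dollars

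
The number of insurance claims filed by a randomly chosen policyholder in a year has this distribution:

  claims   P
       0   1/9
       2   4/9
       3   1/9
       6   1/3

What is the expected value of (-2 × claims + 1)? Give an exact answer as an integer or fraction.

-49/9

E[-2x+1] = (1/9)·1 + (4/9)·(-3) + (1/9)·(-5) + (1/3)·(-11)
     = -49/9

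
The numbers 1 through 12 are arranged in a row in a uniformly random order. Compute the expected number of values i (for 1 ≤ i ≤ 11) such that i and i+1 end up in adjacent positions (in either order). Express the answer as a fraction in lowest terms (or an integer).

11/6

For each i ∈ {1,…,11}, let Xᵢ = 1 if i and i+1 are adjacent. P(Xᵢ=1) = 2·(12−1)!/12! = 2/12.
By linearity, E[ΣXᵢ] = (11)·(2/12) = 11/6.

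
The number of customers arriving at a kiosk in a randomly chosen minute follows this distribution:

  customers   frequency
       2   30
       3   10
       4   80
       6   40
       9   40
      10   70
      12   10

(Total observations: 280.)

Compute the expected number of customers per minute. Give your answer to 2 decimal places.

6.54

Total = 280, so P(customers=2) = 30/280, etc.
E[X] = (3/28)·2 + (1/28)·3 + (2/7)·4 + (1/7)·6 + (1/7)·9 + (1/4)·10 + (1/28)·12
     = 183/28 ≈ 6.54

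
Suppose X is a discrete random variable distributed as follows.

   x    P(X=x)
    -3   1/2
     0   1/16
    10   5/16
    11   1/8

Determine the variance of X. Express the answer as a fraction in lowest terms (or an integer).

335/8

E[X] = (1/2)·(-3) + (1/16)·0 + (5/16)·10 + (1/8)·11 = 3
E[X²] = (1/2)·9 + (1/16)·0 + (5/16)·100 + (1/8)·121 = 407/8
Var(X) = 407/8 − (3)² = 335/8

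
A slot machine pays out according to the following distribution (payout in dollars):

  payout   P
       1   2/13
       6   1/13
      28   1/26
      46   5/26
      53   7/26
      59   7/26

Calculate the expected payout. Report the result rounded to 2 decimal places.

E[X] = (2/13)·1 + (1/13)·6 + (1/26)·28 + (5/26)·46 + (7/26)·53 + (7/26)·59
     = 529/13 ≈ 40.69

$40.69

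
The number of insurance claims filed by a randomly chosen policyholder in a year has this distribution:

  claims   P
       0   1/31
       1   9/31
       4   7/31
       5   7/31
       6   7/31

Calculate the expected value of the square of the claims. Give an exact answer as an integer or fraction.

E[X²] = (1/31)·0 + (9/31)·1 + (7/31)·16 + (7/31)·25 + (7/31)·36
     = 548/31

548/31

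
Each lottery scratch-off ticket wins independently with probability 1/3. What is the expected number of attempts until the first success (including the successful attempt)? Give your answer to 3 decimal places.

For a geometric distribution, E[trials] = 1/p = 1/(1/3) = 3.
≈ 3.000

3.000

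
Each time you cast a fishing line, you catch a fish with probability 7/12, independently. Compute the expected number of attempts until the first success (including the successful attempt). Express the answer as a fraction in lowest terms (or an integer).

12/7

For a geometric distribution, E[trials] = 1/p = 1/(7/12) = 12/7.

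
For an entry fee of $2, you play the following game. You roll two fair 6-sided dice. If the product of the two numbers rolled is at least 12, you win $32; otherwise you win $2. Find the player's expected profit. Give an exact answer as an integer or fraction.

E[payout] = (19/36)·2 + (17/36)·32 = 97/6
Expected profit = 97/6 − 2 = 85/6

85/6 dollars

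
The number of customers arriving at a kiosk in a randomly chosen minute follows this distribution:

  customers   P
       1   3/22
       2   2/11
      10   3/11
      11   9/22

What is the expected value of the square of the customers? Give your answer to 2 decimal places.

77.64

E[X²] = (3/22)·1 + (2/11)·4 + (3/11)·100 + (9/22)·121
     = 854/11 ≈ 77.64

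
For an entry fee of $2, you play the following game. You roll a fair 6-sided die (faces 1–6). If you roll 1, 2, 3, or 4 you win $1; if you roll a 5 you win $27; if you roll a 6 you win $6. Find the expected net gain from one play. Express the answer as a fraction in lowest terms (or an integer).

25/6 dollars

E[payout] = (2/3)·1 + (1/6)·6 + (1/6)·27 = 37/6
Expected profit = 37/6 − 2 = 25/6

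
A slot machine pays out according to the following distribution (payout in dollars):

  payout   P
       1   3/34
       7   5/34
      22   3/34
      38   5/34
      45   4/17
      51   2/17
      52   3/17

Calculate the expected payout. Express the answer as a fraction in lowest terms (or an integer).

585/17 dollars

E[X] = (3/34)·1 + (5/34)·7 + (3/34)·22 + (5/34)·38 + (4/17)·45 + (2/17)·51 + (3/17)·52
     = 585/17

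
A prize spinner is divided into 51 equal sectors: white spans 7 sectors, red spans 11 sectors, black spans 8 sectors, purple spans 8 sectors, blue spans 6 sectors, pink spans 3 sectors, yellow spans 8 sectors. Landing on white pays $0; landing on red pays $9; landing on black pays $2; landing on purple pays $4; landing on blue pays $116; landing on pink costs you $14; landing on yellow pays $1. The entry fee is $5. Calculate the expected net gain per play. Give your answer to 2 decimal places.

E[payout] = (7/51)·0 + (11/51)·9 + (8/51)·2 + (8/51)·4 + (6/51)·116 + (3/51)·(-14) + (8/51)·1 = 809/51
Expected profit = 809/51 − 5 = 554/51 ≈ $10.86

$10.86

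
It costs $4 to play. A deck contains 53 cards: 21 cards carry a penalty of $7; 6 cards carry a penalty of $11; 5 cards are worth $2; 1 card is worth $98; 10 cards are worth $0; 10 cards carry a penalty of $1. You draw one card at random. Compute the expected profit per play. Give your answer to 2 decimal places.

E[payout] = (21/53)·(-7) + (6/53)·(-11) + (5/53)·2 + (1/53)·98 + (10/53)·0 + (10/53)·(-1) = -115/53
Expected profit = -115/53 − 4 = -327/53 ≈ -$6.17

-$6.17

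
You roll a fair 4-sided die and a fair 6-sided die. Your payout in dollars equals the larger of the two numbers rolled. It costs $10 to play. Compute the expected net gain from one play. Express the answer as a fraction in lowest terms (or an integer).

Distribution of the larger of the two numbers rolled: 1 w.p. 1/24, 2 w.p. 1/8, 3 w.p. 5/24, 4 w.p. 7/24, 5 w.p. 1/6, 6 w.p. 1/6
E[payout] = (1/24)·1 + (1/8)·2 + (5/24)·3 + (7/24)·4 + (1/6)·5 + (1/6)·6 = 47/12
Expected profit = 47/12 − 10 = -73/12

-73/12 dollars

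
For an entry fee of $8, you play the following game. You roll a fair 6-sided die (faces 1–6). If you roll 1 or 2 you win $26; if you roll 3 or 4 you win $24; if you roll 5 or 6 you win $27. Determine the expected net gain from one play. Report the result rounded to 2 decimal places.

$17.67

E[payout] = (1/3)·24 + (1/3)·26 + (1/3)·27 = 77/3
Expected profit = 77/3 − 8 = 53/3 ≈ $17.67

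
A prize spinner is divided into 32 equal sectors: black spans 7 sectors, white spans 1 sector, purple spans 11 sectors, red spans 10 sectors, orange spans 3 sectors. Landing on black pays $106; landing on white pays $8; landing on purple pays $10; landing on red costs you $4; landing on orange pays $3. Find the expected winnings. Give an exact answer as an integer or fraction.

829/32 dollars

E[payout] = (7/32)·106 + (1/32)·8 + (11/32)·10 + (10/32)·(-4) + (3/32)·3 = 829/32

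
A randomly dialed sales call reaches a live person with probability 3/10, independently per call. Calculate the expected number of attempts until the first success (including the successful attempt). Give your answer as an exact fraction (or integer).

10/3

For a geometric distribution, E[trials] = 1/p = 1/(3/10) = 10/3.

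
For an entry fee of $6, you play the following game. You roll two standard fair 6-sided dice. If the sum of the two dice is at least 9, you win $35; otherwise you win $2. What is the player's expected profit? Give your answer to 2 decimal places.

$5.17

E[payout] = (13/18)·2 + (5/18)·35 = 67/6
Expected profit = 67/6 − 6 = 31/6 ≈ $5.17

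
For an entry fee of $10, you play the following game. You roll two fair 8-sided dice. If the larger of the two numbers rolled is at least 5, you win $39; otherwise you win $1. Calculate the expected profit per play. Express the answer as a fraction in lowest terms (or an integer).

E[payout] = (1/4)·1 + (3/4)·39 = 59/2
Expected profit = 59/2 − 10 = 39/2

39/2 dollars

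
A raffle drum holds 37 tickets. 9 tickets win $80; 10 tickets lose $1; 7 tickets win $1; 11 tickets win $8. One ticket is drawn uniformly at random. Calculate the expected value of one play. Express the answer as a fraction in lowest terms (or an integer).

E[payout] = (9/37)·80 + (10/37)·(-1) + (7/37)·1 + (11/37)·8 = 805/37

805/37 dollars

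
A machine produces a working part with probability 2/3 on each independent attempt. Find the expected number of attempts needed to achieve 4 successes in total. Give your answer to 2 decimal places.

By linearity (sum of 4 independent geometric waits), E[trials] = 4/p = 4/(2/3) = 6.
≈ 6.00

6.00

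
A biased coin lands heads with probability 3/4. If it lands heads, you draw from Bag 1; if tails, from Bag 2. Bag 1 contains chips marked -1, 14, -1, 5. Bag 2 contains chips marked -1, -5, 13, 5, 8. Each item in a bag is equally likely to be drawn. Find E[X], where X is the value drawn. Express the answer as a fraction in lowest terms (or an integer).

E[X | Bag 1] = (-1 + 14 − 1 + 5)/4 = 17/4
E[X | Bag 2] = (-1 − 5 + 13 + 5 + 8)/5 = 4
E[X] = (3/4)·17/4 + (1/4)·4 = 67/16

67/16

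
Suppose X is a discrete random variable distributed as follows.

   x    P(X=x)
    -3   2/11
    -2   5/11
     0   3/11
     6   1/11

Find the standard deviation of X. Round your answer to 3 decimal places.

E[X] = -10/11, E[X²] = 74/11
Var(X) = E[X²] − (E[X])² = 74/11 − 100/121 = 714/121
SD(X) = √(714/121) ≈ 2.429

2.429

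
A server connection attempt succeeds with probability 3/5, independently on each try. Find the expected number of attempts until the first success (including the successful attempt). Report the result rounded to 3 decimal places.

1.667

For a geometric distribution, E[trials] = 1/p = 1/(3/5) = 5/3.
≈ 1.667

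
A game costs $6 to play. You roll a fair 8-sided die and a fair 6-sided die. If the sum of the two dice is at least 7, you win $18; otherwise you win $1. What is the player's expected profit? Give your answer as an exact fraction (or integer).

E[payout] = (5/16)·1 + (11/16)·18 = 203/16
Expected profit = 203/16 − 6 = 107/16

107/16 dollars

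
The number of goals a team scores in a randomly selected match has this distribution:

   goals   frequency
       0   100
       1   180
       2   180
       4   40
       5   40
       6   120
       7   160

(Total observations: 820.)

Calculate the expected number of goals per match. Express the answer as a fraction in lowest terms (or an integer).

Total = 820, so P(goals=0) = 100/820, etc.
E[X] = (5/41)·0 + (9/41)·1 + (9/41)·2 + (2/41)·4 + (2/41)·5 + (6/41)·6 + (8/41)·7
     = 137/41

137/41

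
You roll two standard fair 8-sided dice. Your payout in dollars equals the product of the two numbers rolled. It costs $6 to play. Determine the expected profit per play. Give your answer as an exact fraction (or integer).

57/4 dollars

Distribution of the product of the two numbers rolled: 1 w.p. 1/64, 2 w.p. 1/32, 3 w.p. 1/32, 4 w.p. 3/64, 5 w.p. 1/32, 6 w.p. 1/16, …
E[payout] = (1/64)·1 + (1/32)·2 + (1/32)·3 + (3/64)·4 + (1/32)·5 + (1/16)·6 + (1/32)·7 + (1/16)·8 + (1/64)·9 + (1/32)·10 + (1/16)·12 + (1/32)·14 + (1/32)·15 + (3/64)·16 + (1/32)·18 + (1/32)·20 + (1/32)·21 + (1/16)·24 + (1/64)·25 + (1/32)·28 + (1/32)·30 + (1/32)·32 + (1/32)·35 + (1/64)·36 + (1/32)·40 + (1/32)·42 + (1/32)·48 + (1/64)·49 + (1/32)·56 + (1/64)·64 = 81/4
Expected profit = 81/4 − 6 = 57/4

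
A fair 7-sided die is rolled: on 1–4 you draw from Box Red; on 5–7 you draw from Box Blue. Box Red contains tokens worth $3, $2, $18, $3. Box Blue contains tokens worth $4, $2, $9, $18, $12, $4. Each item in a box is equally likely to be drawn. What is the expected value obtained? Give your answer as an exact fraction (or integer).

101/14 dollars

E[X | Box Red] = (3 + 2 + 18 + 3)/4 = 13/2
E[X | Box Blue] = (4 + 2 + 9 + 18 + 12 + 4)/6 = 49/6
E[X] = (4/7)·13/2 + (3/7)·49/6 = 101/14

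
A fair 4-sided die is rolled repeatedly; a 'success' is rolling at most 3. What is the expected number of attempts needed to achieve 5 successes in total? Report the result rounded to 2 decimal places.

6.67

By linearity (sum of 5 independent geometric waits), E[trials] = 5/p = 5/(3/4) = 20/3.
≈ 6.67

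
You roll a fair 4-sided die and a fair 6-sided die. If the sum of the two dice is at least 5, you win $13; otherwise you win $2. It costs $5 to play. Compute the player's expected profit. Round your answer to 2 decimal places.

$5.25

E[payout] = (1/4)·2 + (3/4)·13 = 41/4
Expected profit = 41/4 − 5 = 21/4 ≈ $5.25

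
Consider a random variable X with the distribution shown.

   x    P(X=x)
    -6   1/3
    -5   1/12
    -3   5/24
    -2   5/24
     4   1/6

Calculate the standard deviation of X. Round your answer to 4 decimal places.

3.4154

E[X] = -67/24, E[X²] = 467/24
Var(X) = E[X²] − (E[X])² = 467/24 − 4489/576 = 6719/576
SD(X) = √(6719/576) ≈ 3.4154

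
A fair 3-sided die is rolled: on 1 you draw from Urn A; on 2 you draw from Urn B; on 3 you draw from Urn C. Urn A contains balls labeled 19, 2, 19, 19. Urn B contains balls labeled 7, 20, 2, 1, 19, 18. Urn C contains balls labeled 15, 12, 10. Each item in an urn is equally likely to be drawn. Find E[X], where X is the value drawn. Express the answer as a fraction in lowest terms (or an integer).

51/4

E[X | Urn A] = (19 + 2 + 19 + 19)/4 = 59/4
E[X | Urn B] = (7 + 20 + 2 + 1 + 19 + 18)/6 = 67/6
E[X | Urn C] = (15 + 12 + 10)/3 = 37/3
E[X] = (1/3)·59/4 + (1/3)·67/6 + (1/3)·37/3 = 51/4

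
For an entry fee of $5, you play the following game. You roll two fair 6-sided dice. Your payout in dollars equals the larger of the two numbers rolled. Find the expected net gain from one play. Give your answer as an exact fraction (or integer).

-19/36 dollars

Distribution of the larger of the two numbers rolled: 1 w.p. 1/36, 2 w.p. 1/12, 3 w.p. 5/36, 4 w.p. 7/36, 5 w.p. 1/4, 6 w.p. 11/36
E[payout] = (1/36)·1 + (1/12)·2 + (5/36)·3 + (7/36)·4 + (1/4)·5 + (11/36)·6 = 161/36
Expected profit = 161/36 − 5 = -19/36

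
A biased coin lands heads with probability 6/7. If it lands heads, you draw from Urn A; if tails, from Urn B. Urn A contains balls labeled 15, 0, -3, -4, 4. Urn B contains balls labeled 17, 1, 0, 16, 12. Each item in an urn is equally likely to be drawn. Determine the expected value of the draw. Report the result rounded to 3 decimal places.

E[X | Urn A] = (15 + 0 − 3 − 4 + 4)/5 = 12/5
E[X | Urn B] = (17 + 1 + 0 + 16 + 12)/5 = 46/5
E[X] = (6/7)·12/5 + (1/7)·46/5 = 118/35 ≈ 3.371

3.371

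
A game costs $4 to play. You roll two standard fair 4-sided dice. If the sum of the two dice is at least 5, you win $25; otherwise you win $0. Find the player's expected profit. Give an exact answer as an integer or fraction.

E[payout] = (3/8)·0 + (5/8)·25 = 125/8
Expected profit = 125/8 − 4 = 93/8

93/8 dollars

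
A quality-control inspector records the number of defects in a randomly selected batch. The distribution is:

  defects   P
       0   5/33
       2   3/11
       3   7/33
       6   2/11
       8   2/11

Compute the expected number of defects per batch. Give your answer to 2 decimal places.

E[X] = (5/33)·0 + (3/11)·2 + (7/33)·3 + (2/11)·6 + (2/11)·8
     = 41/11 ≈ 3.73

3.73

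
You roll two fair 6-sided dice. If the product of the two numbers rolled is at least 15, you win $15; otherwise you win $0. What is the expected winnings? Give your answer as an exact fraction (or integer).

65/12 dollars

E[payout] = (23/36)·0 + (13/36)·15 = 65/12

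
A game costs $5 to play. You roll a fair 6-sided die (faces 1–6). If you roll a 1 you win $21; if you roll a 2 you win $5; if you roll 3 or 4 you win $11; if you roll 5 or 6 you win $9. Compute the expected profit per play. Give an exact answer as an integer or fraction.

$6

E[payout] = (1/6)·5 + (1/3)·9 + (1/3)·11 + (1/6)·21 = 11
Expected profit = 11 − 5 = 6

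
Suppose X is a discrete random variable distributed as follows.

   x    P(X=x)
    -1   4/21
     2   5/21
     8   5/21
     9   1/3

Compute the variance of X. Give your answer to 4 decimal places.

16.4399

E[X] = (4/21)·(-1) + (5/21)·2 + (5/21)·8 + (1/3)·9 = 109/21
E[X²] = (4/21)·1 + (5/21)·4 + (5/21)·64 + (1/3)·81 = 911/21
Var(X) = 911/21 − (109/21)² = 7250/441 ≈ 16.4399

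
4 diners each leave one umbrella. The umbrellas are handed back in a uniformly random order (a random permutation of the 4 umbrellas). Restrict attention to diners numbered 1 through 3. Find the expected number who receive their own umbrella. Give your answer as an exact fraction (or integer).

3/4

Let Xᵢ = 1 if person i gets their own umbrella. For each i, P(Xᵢ=1) = 1/4.
By linearity of expectation, E[X₁+…+X_3] = 3·(1/4) = 3/4.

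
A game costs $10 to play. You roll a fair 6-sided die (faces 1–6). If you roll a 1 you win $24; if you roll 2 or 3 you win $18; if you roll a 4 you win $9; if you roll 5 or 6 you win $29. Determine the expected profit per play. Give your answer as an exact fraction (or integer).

E[payout] = (1/6)·9 + (1/3)·18 + (1/6)·24 + (1/3)·29 = 127/6
Expected profit = 127/6 − 10 = 67/6

67/6 dollars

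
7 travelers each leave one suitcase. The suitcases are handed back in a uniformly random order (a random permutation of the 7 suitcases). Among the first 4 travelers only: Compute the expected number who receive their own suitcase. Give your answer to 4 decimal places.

Let Xᵢ = 1 if person i gets their own suitcase. For each i, P(Xᵢ=1) = 1/7.
By linearity of expectation, E[X₁+…+X_4] = 4·(1/7) = 4/7.
≈ 0.5714

0.5714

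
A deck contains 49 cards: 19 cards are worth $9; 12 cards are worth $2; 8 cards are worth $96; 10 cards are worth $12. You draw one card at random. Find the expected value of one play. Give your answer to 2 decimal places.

$22.10

E[payout] = (19/49)·9 + (12/49)·2 + (8/49)·96 + (10/49)·12 = 1083/49
≈ $22.10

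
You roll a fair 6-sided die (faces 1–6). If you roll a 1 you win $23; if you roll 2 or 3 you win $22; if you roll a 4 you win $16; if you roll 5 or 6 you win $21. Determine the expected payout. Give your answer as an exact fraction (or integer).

125/6 dollars

E[payout] = (1/6)·16 + (1/3)·21 + (1/3)·22 + (1/6)·23 = 125/6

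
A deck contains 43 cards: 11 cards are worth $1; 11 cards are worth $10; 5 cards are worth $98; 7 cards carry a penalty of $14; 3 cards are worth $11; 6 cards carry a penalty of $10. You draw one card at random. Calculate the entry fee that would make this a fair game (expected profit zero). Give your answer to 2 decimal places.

$11.30

E[payout] = (11/43)·1 + (11/43)·10 + (5/43)·98 + (7/43)·(-14) + (3/43)·11 + (6/43)·(-10) = 486/43
Fair fee = E[payout] = 486/43 ≈ $11.30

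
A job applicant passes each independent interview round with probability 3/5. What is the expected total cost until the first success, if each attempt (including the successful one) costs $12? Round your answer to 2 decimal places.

E[#attempts] = 1/p = 5/3; E[cost] = 12·5/3 = 20.
≈ 20.00

$20.00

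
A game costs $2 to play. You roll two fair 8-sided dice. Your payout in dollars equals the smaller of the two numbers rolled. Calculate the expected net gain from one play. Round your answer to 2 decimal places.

$1.19

Distribution of the smaller of the two numbers rolled: 1 w.p. 15/64, 2 w.p. 13/64, 3 w.p. 11/64, 4 w.p. 9/64, 5 w.p. 7/64, 6 w.p. 5/64, …
E[payout] = (15/64)·1 + (13/64)·2 + (11/64)·3 + (9/64)·4 + (7/64)·5 + (5/64)·6 + (3/64)·7 + (1/64)·8 = 51/16
Expected profit = 51/16 − 2 = 19/16 ≈ $1.19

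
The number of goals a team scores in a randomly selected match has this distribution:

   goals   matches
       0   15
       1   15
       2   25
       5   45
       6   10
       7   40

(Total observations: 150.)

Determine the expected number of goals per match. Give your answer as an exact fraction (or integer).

Total = 150, so P(goals=0) = 15/150, etc.
E[X] = (1/10)·0 + (1/10)·1 + (1/6)·2 + (3/10)·5 + (1/15)·6 + (4/15)·7
     = 21/5

21/5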